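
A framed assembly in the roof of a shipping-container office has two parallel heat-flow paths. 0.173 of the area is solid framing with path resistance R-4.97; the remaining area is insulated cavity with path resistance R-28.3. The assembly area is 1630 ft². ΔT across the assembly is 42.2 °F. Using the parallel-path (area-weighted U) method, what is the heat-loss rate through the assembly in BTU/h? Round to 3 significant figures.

U_eff = 0.827/28.3 + 0.173/4.97 = 0.02922 + 0.03481 = 0.06403
R_eff = 1/U_eff = 15.62 ft²·°F·h/BTU
Q = 1630 × 42.2 / 15.62 = 4404 BTU/h

4400 BTU/h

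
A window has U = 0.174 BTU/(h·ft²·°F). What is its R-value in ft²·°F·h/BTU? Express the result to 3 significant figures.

5.75 ft²·°F·h/BTU

R = 1/U = 1/0.174 = 5.747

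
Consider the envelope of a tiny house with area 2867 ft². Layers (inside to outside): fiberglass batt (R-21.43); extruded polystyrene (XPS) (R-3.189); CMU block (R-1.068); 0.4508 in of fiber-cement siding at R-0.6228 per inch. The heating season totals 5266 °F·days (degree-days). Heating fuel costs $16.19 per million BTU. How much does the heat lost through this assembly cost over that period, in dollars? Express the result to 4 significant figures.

225.9 dollars

0.4508 × 0.6228 = 0.28076
R_total = 21.43 + 3.189 + 1.068 + 0.28076 = 25.968 ft²·°F·h/BTU
E = A × HDD × 24 / R = 2867 × 5266 × 24 / 25.968 = 13954000 BTU
Cost = 13954000/10⁶ × 16.19 = $225.91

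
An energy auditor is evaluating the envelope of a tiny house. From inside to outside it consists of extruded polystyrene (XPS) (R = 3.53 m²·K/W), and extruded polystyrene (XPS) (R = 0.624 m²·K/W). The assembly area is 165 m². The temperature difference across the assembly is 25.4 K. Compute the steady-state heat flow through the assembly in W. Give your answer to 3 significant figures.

1010 W

R_total = 3.53 + 0.624 = 4.154 m²·K/W
Q = A·ΔT/R = 165 × 25.4 / 4.154 = 1009 W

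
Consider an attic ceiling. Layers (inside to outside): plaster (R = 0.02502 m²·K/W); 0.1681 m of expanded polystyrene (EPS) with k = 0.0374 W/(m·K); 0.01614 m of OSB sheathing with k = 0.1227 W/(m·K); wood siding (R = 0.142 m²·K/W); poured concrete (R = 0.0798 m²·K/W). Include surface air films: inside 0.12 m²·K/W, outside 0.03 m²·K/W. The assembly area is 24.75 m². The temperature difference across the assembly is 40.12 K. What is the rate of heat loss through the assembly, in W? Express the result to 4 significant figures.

197.7 W

0.1681/0.0374 = 4.4947
0.01614/0.1227 = 0.13154
R_total = 0.12 + 0.02502 + 4.4947 + 0.13154 + 0.142 + 0.0798 + 0.03 = 5.023 m²·K/W
Q = A·ΔT/R = 24.75 × 40.12 / 5.023 = 197.68 W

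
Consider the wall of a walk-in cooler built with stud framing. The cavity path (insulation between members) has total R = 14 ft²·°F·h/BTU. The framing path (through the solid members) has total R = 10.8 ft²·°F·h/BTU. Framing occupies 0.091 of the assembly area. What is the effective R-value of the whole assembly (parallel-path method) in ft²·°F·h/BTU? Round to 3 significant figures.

13.6 ft²·°F·h/BTU

U_eff = 0.909/14 + 0.091/10.8 = 0.06493 + 0.008426 = 0.07335
R_eff = 1/U_eff = 13.63 ft²·°F·h/BTU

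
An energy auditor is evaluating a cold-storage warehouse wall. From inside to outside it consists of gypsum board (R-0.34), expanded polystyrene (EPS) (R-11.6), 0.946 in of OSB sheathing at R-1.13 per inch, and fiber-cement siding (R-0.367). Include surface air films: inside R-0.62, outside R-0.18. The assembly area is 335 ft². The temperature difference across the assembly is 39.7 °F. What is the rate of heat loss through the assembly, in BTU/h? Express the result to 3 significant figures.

938 BTU/h

0.946 × 1.13 = 1.069
R_total = 0.62 + 0.34 + 11.6 + 1.069 + 0.367 + 0.18 = 14.18 ft²·°F·h/BTU
Q = A·ΔT/R = 335 × 39.7 / 14.18 = 938.2 BTU/h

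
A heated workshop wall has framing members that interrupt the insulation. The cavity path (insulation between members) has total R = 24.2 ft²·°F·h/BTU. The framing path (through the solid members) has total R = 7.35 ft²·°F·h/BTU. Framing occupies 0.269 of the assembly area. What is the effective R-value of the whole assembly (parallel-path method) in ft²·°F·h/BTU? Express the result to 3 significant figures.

15.0 ft²·°F·h/BTU

U_eff = 0.731/24.2 + 0.269/7.35 = 0.03021 + 0.0366 = 0.06681
R_eff = 1/U_eff = 14.97 ft²·°F·h/BTU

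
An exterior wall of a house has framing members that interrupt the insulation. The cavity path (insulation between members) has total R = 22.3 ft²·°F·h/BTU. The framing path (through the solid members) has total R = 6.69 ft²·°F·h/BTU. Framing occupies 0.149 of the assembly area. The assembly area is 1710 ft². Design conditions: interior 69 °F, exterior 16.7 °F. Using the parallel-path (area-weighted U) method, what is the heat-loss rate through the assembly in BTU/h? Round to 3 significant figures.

5400 BTU/h

U_eff = 0.851/22.3 + 0.149/6.69 = 0.03816 + 0.02227 = 0.06043
R_eff = 1/U_eff = 16.55 ft²·°F·h/BTU
Q = 1710 × (69 − 16.7) / 16.55 = 5405 BTU/h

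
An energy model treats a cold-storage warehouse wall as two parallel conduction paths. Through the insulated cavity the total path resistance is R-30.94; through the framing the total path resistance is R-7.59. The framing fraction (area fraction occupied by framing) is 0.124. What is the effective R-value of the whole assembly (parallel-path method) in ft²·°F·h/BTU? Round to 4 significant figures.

22.40 ft²·°F·h/BTU

U_eff = 0.876/30.94 + 0.124/7.59 = 0.028313 + 0.016337 = 0.04465
R_eff = 1/U_eff = 22.396 ft²·°F·h/BTU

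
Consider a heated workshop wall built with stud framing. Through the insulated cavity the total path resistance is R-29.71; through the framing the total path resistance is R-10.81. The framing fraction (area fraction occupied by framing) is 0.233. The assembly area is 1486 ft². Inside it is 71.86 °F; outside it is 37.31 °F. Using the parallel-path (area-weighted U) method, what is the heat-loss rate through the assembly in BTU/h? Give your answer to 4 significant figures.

2432 BTU/h

U_eff = 0.767/29.71 + 0.233/10.81 = 0.025816 + 0.021554 = 0.04737
R_eff = 1/U_eff = 21.11 ft²·°F·h/BTU
Q = 1486 × (71.86 − 37.31) / 21.11 = 2432.1 BTU/h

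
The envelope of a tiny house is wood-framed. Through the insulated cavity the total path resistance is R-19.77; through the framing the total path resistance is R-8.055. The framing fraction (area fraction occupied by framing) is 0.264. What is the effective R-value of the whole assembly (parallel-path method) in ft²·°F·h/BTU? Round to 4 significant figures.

14.29 ft²·°F·h/BTU

U_eff = 0.736/19.77 + 0.264/8.055 = 0.037228 + 0.032775 = 0.070003
R_eff = 1/U_eff = 14.285 ft²·°F·h/BTU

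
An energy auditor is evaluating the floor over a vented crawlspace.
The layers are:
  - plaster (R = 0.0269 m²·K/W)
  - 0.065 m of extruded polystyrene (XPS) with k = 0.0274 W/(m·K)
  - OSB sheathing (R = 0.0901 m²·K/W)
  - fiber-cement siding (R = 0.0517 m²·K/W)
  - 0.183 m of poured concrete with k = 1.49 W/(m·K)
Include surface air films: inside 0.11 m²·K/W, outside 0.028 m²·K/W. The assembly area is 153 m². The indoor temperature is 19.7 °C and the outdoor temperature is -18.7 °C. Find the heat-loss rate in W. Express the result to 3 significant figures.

0.065/0.0274 = 2.372
0.183/1.49 = 0.1228
R_total = 0.11 + 0.0269 + 2.372 + 0.0901 + 0.0517 + 0.1228 + 0.028 = 2.802 m²·K/W
Q = A·ΔT/R = 153 × (19.7 − (-18.7)) / 2.802 = 2097 W

2100 W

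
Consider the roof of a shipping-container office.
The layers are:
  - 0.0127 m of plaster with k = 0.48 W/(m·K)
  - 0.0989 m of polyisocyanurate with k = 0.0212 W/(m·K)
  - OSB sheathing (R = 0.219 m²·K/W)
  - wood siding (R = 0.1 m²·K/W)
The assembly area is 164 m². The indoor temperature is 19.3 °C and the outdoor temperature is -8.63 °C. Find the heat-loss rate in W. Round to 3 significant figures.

0.0127/0.48 = 0.02646
0.0989/0.0212 = 4.665
R_total = 0.02646 + 4.665 + 0.219 + 0.1 = 5.011 m²·K/W
Q = A·ΔT/R = 164 × (19.3 − (-8.63)) / 5.011 = 914.2 W

914 W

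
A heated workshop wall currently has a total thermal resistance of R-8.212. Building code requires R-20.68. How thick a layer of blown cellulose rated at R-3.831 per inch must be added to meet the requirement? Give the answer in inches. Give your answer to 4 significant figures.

ΔR = 20.68 − 8.212 = 12.468 ft²·°F·h/BTU
L = ΔR / (R/in) = 12.468/3.831 = 3.2545 in

3.255 in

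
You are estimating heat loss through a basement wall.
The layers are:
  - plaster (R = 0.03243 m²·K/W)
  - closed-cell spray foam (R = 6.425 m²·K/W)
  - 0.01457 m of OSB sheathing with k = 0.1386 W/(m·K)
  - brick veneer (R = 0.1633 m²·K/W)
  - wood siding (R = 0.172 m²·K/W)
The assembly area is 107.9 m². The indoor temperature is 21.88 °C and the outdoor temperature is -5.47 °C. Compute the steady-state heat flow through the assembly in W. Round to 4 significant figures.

427.8 W

0.01457/0.1386 = 0.10512
R_total = 0.03243 + 6.425 + 0.10512 + 0.1633 + 0.172 = 6.8979 m²·K/W
Q = A·ΔT/R = 107.9 × (21.88 − (-5.47)) / 6.8979 = 427.82 W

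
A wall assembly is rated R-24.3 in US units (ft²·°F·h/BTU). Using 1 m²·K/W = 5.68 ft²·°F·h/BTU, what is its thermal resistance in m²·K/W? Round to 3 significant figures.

R_SI = 24.3/5.68 = 4.278

4.28 m²·K/W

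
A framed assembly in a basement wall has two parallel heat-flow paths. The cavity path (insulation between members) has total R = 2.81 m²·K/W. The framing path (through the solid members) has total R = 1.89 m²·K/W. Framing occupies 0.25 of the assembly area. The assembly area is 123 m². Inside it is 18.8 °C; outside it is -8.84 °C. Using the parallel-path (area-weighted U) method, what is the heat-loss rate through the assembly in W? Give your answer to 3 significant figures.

1360 W

U_eff = 0.75/2.81 + 0.25/1.89 = 0.2669 + 0.1323 = 0.3992
R_eff = 1/U_eff = 2.505 m²·K/W
Q = 123 × (18.8 − (-8.84)) / 2.505 = 1357 W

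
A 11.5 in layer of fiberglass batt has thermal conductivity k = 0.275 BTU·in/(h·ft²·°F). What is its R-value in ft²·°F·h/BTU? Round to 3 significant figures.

41.8 ft²·°F·h/BTU

R = L/k = 11.5/0.275 = 41.82 ft²·°F·h/BTU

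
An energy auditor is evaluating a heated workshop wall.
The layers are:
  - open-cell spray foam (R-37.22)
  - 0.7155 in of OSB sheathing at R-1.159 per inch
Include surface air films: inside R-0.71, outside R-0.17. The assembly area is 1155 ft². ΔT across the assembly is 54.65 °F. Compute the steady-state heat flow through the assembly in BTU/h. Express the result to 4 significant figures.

1621 BTU/h

0.7155 × 1.159 = 0.82926
R_total = 0.71 + 37.22 + 0.82926 + 0.17 = 38.929 ft²·°F·h/BTU
Q = A·ΔT/R = 1155 × 54.65 / 38.929 = 1621.4 BTU/h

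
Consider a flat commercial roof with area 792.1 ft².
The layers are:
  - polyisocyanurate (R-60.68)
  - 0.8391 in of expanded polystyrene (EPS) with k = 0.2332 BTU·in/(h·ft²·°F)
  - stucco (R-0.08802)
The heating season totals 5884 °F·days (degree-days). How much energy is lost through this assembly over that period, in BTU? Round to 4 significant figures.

0.8391/0.2332 = 3.5982
R_total = 60.68 + 3.5982 + 0.08802 = 64.366 ft²·°F·h/BTU
E = A × HDD × 24 / R = 792.1 × 5884 × 24 / 64.366 = 1737800 BTU

1738000 BTU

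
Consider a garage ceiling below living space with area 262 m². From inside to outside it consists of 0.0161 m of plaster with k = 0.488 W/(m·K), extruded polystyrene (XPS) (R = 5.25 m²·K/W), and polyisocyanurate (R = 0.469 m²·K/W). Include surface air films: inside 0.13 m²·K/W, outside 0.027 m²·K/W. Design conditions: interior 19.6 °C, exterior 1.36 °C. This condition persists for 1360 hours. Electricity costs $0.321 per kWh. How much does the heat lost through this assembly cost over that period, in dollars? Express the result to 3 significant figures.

0.0161/0.488 = 0.03299
R_total = 0.13 + 0.03299 + 5.25 + 0.469 + 0.027 = 5.909 m²·K/W
Q = 262 × (19.6 − 1.36) / 5.909 = 808.7 W
E = 808.7 W × 1360 h / 1000 = 1100 kWh
Cost = 1100 × 0.321 = $353.1

353 dollars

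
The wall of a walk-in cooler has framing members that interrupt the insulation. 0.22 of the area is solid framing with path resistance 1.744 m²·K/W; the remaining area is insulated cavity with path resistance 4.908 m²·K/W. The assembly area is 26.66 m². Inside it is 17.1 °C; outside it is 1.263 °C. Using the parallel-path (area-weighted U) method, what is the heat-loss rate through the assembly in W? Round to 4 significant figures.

120.4 W

U_eff = 0.78/4.908 + 0.22/1.744 = 0.15892 + 0.12615 = 0.28507
R_eff = 1/U_eff = 3.5079 m²·K/W
Q = 26.66 × (17.1 − 1.263) / 3.5079 = 120.36 W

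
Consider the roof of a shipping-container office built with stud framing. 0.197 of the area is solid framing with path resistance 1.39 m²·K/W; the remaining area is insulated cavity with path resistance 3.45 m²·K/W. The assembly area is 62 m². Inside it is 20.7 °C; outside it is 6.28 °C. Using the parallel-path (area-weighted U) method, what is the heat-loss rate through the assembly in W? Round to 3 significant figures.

335 W

U_eff = 0.803/3.45 + 0.197/1.39 = 0.2328 + 0.1417 = 0.3745
R_eff = 1/U_eff = 2.67 m²·K/W
Q = 62 × (20.7 − 6.28) / 2.67 = 334.8 W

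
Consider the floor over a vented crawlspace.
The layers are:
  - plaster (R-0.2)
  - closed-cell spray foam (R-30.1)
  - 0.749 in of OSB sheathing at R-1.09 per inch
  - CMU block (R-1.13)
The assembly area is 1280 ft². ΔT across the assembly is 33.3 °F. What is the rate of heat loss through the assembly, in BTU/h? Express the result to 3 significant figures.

1320 BTU/h

0.749 × 1.09 = 0.8164
R_total = 0.2 + 30.1 + 0.8164 + 1.13 = 32.25 ft²·°F·h/BTU
Q = A·ΔT/R = 1280 × 33.3 / 32.25 = 1322 BTU/h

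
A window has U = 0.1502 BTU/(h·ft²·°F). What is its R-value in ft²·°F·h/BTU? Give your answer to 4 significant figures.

6.658 ft²·°F·h/BTU

R = 1/U = 1/0.1502 = 6.6578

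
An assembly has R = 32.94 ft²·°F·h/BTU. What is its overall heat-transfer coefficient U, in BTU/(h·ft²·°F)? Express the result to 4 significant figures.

U = 1/R = 1/32.94 = 0.030358

0.03036 BTU/(h·ft²·°F)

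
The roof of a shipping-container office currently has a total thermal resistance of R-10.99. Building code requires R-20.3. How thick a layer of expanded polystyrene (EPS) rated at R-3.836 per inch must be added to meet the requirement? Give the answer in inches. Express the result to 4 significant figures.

2.427 in

ΔR = 20.3 − 10.99 = 9.31 ft²·°F·h/BTU
L = ΔR / (R/in) = 9.31/3.836 = 2.427 in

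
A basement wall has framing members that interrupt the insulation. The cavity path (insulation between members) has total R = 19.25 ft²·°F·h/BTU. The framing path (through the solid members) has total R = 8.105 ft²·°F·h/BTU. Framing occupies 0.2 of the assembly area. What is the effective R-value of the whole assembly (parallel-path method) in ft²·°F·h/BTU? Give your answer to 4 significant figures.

15.10 ft²·°F·h/BTU

U_eff = 0.8/19.25 + 0.2/8.105 = 0.041558 + 0.024676 = 0.066235
R_eff = 1/U_eff = 15.098 ft²·°F·h/BTU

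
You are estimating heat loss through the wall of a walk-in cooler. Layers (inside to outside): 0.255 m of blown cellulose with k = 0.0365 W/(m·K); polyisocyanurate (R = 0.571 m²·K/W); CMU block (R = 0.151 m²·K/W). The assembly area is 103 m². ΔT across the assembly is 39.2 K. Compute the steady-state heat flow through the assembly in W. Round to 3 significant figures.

524 W

0.255/0.0365 = 6.986
R_total = 6.986 + 0.571 + 0.151 = 7.708 m²·K/W
Q = A·ΔT/R = 103 × 39.2 / 7.708 = 523.8 W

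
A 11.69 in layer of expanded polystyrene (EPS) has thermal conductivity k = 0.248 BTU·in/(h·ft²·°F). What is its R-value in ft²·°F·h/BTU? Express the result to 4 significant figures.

47.14 ft²·°F·h/BTU

R = L/k = 11.69/0.248 = 47.137 ft²·°F·h/BTU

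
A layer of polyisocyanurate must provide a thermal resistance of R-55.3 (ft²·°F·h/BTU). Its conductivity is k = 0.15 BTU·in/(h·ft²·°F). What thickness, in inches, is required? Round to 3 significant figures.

8.29 in

L = R × k = 55.3 × 0.15 = 8.295 in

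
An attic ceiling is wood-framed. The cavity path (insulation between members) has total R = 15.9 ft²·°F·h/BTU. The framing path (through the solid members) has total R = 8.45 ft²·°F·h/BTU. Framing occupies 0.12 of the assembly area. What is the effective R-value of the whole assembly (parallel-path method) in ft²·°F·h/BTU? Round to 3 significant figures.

14.4 ft²·°F·h/BTU

U_eff = 0.88/15.9 + 0.12/8.45 = 0.05535 + 0.0142 = 0.06955
R_eff = 1/U_eff = 14.38 ft²·°F·h/BTU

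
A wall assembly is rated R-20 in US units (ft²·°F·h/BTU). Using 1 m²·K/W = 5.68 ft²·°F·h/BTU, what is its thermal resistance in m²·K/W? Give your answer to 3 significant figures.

R_SI = 20/5.68 = 3.521

3.52 m²·K/W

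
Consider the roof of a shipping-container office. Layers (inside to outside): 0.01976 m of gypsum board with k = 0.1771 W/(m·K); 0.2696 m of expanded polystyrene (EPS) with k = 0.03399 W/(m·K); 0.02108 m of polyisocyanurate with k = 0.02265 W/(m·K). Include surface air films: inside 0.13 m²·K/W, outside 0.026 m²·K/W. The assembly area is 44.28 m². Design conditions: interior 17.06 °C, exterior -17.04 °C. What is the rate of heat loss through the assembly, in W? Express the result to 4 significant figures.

0.01976/0.1771 = 0.11158
0.2696/0.03399 = 7.9317
0.02108/0.02265 = 0.93068
R_total = 0.13 + 0.11158 + 7.9317 + 0.93068 + 0.026 = 9.13 m²·K/W
Q = A·ΔT/R = 44.28 × (17.06 − (-17.04)) / 9.13 = 165.38 W

165.4 W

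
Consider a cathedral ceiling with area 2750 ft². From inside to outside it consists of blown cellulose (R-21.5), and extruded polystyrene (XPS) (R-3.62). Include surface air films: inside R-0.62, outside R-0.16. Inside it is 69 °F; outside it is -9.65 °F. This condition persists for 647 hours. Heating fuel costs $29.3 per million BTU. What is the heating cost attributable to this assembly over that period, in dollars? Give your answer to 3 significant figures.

158 dollars

R_total = 0.62 + 21.5 + 3.62 + 0.16 = 25.9 ft²·°F·h/BTU
Q = 2750 × (69 − (-9.65)) / 25.9 = 8351 BTU/h
E = 8351 × 647 = 5403000 BTU
Cost = 5403000/10⁶ × 29.3 = $158.3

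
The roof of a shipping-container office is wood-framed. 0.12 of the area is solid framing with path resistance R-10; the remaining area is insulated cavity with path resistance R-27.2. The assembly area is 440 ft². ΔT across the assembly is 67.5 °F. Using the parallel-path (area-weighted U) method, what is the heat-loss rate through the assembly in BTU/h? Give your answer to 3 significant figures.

1320 BTU/h

U_eff = 0.88/27.2 + 0.12/10 = 0.03235 + 0.012 = 0.04435
R_eff = 1/U_eff = 22.55 ft²·°F·h/BTU
Q = 440 × 67.5 / 22.55 = 1317 BTU/h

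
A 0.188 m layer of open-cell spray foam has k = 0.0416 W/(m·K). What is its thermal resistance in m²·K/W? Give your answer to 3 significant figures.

4.52 m²·K/W

R = L/k = 0.188/0.0416 = 4.519 m²·K/W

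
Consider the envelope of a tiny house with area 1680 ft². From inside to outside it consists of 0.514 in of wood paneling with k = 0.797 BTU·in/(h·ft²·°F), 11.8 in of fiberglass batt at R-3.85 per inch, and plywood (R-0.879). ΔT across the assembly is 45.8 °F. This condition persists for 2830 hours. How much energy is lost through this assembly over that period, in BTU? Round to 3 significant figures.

4640000 BTU

0.514/0.797 = 0.6449
11.8 × 3.85 = 45.43
R_total = 0.6449 + 45.43 + 0.879 = 46.95 ft²·°F·h/BTU
Q = 1680 × 45.8 / 46.95 = 1639 BTU/h
E = 1639 × 2830 = 4638000 BTU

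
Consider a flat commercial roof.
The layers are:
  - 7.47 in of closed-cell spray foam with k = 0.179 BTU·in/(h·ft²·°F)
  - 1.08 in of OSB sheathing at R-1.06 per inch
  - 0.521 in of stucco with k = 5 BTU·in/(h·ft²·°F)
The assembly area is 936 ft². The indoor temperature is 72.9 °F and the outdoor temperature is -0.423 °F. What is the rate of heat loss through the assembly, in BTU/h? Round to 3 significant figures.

7.47/0.179 = 41.73
1.08 × 1.06 = 1.145
0.521/5 = 0.1042
R_total = 41.73 + 1.145 + 0.1042 = 42.98 ft²·°F·h/BTU
Q = A·ΔT/R = 936 × (72.9 − (-0.423)) / 42.98 = 1597 BTU/h

1600 BTU/h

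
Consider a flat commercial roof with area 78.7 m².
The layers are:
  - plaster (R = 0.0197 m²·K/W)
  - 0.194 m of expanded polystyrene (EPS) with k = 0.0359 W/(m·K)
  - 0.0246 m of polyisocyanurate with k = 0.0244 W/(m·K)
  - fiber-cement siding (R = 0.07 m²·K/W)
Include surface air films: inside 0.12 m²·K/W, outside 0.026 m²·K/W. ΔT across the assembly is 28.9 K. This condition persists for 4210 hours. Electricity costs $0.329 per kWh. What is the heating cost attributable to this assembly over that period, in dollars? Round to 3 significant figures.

0.194/0.0359 = 5.404
0.0246/0.0244 = 1.008
R_total = 0.12 + 0.0197 + 5.404 + 1.008 + 0.07 + 0.026 = 6.648 m²·K/W
Q = 78.7 × 28.9 / 6.648 = 342.1 W
E = 342.1 W × 4210 h / 1000 = 1440 kWh
Cost = 1440 × 0.329 = $473.9

474 dollars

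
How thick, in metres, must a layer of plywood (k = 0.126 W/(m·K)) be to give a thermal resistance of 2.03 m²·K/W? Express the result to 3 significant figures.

0.256 m

L = R·k = 2.03 × 0.126 = 0.2558 m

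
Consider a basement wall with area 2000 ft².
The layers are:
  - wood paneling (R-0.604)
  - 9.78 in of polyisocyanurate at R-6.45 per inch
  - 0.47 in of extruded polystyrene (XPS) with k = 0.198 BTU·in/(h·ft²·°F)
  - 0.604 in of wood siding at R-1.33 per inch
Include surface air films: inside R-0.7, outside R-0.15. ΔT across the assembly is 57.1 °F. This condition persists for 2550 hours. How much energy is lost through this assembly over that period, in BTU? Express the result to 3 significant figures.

9.78 × 6.45 = 63.08
0.47/0.198 = 2.374
0.604 × 1.33 = 0.8033
R_total = 0.7 + 0.604 + 63.08 + 2.374 + 0.8033 + 0.15 = 67.71 ft²·°F·h/BTU
Q = 2000 × 57.1 / 67.71 = 1687 BTU/h
E = 1687 × 2550 = 4301000 BTU

4300000 BTU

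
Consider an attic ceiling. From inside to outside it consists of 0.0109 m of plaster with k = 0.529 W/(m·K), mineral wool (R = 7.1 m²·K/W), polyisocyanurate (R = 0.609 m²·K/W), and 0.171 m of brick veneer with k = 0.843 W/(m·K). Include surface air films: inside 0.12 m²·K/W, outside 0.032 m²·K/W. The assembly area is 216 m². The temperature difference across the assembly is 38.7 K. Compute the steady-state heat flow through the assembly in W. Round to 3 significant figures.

1030 W

0.0109/0.529 = 0.0206
0.171/0.843 = 0.2028
R_total = 0.12 + 0.0206 + 7.1 + 0.609 + 0.2028 + 0.032 = 8.084 m²·K/W
Q = A·ΔT/R = 216 × 38.7 / 8.084 = 1034 W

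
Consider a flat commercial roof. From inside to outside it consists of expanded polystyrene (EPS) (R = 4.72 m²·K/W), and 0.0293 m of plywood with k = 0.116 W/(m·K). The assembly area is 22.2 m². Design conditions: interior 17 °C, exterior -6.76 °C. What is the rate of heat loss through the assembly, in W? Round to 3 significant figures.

106 W

0.0293/0.116 = 0.2526
R_total = 4.72 + 0.2526 = 4.973 m²·K/W
Q = A·ΔT/R = 22.2 × (17 − (-6.76)) / 4.973 = 106.1 W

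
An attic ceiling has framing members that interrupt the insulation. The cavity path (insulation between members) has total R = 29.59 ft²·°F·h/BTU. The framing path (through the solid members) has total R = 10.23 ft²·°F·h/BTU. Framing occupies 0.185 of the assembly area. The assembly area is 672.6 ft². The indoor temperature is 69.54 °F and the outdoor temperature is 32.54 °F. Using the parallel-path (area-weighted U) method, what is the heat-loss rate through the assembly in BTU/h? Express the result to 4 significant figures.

1135 BTU/h

U_eff = 0.815/29.59 + 0.185/10.23 = 0.027543 + 0.018084 = 0.045627
R_eff = 1/U_eff = 21.917 ft²·°F·h/BTU
Q = 672.6 × (69.54 − 32.54) / 21.917 = 1135.5 BTU/h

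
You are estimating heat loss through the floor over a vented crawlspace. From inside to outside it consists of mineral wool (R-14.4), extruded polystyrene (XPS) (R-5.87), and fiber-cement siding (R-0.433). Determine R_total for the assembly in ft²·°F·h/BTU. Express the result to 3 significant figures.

20.7 ft²·°F·h/BTU

R_total = 14.4 + 5.87 + 0.433 = 20.7 ft²·°F·h/BTU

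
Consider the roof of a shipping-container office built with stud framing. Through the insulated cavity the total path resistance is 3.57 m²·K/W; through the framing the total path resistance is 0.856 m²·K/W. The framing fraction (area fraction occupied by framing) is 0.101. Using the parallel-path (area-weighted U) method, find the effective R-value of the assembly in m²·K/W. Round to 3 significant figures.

U_eff = 0.899/3.57 + 0.101/0.856 = 0.2518 + 0.118 = 0.3698
R_eff = 1/U_eff = 2.704 m²·K/W

2.70 m²·K/W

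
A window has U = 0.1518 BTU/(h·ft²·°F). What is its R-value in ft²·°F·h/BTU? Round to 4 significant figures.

R = 1/U = 1/0.1518 = 6.5876

6.588 ft²·°F·h/BTU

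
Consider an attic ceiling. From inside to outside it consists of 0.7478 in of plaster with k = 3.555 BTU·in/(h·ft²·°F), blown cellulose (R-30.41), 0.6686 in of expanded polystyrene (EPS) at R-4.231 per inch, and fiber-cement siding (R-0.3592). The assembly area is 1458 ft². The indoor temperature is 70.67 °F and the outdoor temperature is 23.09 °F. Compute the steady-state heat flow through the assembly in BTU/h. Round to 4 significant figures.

2052 BTU/h

0.7478/3.555 = 0.21035
0.6686 × 4.231 = 2.8288
R_total = 0.21035 + 30.41 + 2.8288 + 0.3592 = 33.808 ft²·°F·h/BTU
Q = A·ΔT/R = 1458 × (70.67 − 23.09) / 33.808 = 2051.9 BTU/h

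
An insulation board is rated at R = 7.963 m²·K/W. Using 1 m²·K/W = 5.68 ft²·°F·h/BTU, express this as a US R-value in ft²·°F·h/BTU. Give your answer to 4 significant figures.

R_US = 7.963 × 5.68 = 45.23

45.23 ft²·°F·h/BTU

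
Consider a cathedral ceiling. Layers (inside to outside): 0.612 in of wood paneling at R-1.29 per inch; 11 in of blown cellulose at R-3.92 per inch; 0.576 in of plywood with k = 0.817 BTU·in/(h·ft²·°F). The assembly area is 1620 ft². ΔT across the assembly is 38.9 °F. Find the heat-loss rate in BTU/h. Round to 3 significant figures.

0.612 × 1.29 = 0.7895
11 × 3.92 = 43.12
0.576/0.817 = 0.705
R_total = 0.7895 + 43.12 + 0.705 = 44.61 ft²·°F·h/BTU
Q = A·ΔT/R = 1620 × 38.9 / 44.61 = 1413 BTU/h

1410 BTU/h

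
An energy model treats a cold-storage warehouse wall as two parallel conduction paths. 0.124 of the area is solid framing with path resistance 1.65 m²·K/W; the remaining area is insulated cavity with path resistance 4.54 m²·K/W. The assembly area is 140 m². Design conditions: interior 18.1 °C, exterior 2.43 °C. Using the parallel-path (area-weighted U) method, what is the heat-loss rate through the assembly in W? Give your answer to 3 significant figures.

U_eff = 0.876/4.54 + 0.124/1.65 = 0.193 + 0.07515 = 0.2681
R_eff = 1/U_eff = 3.73 m²·K/W
Q = 140 × (18.1 − 2.43) / 3.73 = 588.2 W

588 W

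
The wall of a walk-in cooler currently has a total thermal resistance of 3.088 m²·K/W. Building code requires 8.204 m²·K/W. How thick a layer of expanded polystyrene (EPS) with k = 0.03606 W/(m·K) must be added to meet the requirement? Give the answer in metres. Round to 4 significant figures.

0.1845 m

ΔR = 8.204 − 3.088 = 5.116 m²·K/W
L = ΔR × k = 5.116 × 0.03606 = 0.18448 m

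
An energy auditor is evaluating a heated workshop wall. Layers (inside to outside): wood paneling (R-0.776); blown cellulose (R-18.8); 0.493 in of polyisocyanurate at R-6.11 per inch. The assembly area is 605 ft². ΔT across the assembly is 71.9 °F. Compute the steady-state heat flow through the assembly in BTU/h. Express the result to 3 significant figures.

1930 BTU/h

0.493 × 6.11 = 3.012
R_total = 0.776 + 18.8 + 3.012 = 22.59 ft²·°F·h/BTU
Q = A·ΔT/R = 605 × 71.9 / 22.59 = 1926 BTU/h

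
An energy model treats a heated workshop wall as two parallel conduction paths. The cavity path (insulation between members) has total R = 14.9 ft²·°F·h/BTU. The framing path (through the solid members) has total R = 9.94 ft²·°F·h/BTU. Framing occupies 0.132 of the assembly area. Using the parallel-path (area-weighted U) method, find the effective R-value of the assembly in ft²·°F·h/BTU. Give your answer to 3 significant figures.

14.0 ft²·°F·h/BTU

U_eff = 0.868/14.9 + 0.132/9.94 = 0.05826 + 0.01328 = 0.07153
R_eff = 1/U_eff = 13.98 ft²·°F·h/BTU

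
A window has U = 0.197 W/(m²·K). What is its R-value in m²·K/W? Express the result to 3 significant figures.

5.08 m²·K/W

R = 1/U = 1/0.197 = 5.076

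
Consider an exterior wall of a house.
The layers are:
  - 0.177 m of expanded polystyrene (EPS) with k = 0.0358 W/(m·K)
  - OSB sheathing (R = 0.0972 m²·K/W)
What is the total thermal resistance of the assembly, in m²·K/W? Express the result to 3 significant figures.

0.177/0.0358 = 4.944
R_total = 4.944 + 0.0972 = 5.041 m²·K/W

5.04 m²·K/W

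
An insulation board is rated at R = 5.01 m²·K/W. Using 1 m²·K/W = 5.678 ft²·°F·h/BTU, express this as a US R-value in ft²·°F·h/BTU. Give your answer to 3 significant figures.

R_US = 5.01 × 5.678 = 28.45

28.4 ft²·°F·h/BTU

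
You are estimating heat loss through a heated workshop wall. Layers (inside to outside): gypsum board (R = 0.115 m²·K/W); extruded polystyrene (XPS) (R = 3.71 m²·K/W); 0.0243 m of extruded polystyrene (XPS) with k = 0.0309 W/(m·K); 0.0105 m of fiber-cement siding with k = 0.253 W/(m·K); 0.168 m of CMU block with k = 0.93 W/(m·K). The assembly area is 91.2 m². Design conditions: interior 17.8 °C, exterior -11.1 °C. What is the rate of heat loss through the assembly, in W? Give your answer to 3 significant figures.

545 W

0.0243/0.0309 = 0.7864
0.0105/0.253 = 0.0415
0.168/0.93 = 0.1806
R_total = 0.115 + 3.71 + 0.7864 + 0.0415 + 0.1806 = 4.834 m²·K/W
Q = A·ΔT/R = 91.2 × (17.8 − (-11.1)) / 4.834 = 545.3 W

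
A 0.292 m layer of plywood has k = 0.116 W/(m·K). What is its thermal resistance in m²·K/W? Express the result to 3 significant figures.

2.52 m²·K/W

R = L/k = 0.292/0.116 = 2.517 m²·K/W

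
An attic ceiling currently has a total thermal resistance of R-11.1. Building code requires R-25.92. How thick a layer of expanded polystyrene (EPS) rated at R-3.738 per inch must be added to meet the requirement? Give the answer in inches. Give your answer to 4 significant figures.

ΔR = 25.92 − 11.1 = 14.82 ft²·°F·h/BTU
L = ΔR / (R/in) = 14.82/3.738 = 3.9647 in

3.965 in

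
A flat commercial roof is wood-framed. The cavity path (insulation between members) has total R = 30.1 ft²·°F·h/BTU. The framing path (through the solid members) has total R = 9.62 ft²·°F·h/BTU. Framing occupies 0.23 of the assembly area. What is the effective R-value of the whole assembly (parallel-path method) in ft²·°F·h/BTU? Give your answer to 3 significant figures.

20.2 ft²·°F·h/BTU

U_eff = 0.77/30.1 + 0.23/9.62 = 0.02558 + 0.02391 = 0.04949
R_eff = 1/U_eff = 20.21 ft²·°F·h/BTU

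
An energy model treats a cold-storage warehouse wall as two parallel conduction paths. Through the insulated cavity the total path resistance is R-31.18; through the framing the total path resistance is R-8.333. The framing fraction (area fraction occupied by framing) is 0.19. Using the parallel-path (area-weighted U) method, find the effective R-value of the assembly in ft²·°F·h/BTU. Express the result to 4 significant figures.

U_eff = 0.81/31.18 + 0.19/8.333 = 0.025978 + 0.022801 = 0.048779
R_eff = 1/U_eff = 20.501 ft²·°F·h/BTU

20.50 ft²·°F·h/BTU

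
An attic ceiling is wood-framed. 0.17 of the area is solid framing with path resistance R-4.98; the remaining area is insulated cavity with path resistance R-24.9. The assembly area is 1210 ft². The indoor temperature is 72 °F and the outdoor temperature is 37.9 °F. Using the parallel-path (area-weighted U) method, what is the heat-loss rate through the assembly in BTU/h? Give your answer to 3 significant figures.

U_eff = 0.83/24.9 + 0.17/4.98 = 0.03333 + 0.03414 = 0.06747
R_eff = 1/U_eff = 14.82 ft²·°F·h/BTU
Q = 1210 × (72 − 37.9) / 14.82 = 2784 BTU/h

2780 BTU/h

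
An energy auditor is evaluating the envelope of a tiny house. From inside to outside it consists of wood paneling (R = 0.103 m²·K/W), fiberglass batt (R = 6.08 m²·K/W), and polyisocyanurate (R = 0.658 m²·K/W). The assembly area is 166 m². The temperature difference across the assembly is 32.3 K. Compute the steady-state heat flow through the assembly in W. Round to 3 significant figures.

784 W

R_total = 0.103 + 6.08 + 0.658 = 6.841 m²·K/W
Q = A·ΔT/R = 166 × 32.3 / 6.841 = 783.8 W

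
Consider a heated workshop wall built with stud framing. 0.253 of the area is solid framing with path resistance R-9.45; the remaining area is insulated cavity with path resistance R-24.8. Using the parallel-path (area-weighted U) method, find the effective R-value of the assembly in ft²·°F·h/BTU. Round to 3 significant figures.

U_eff = 0.747/24.8 + 0.253/9.45 = 0.03012 + 0.02677 = 0.05689
R_eff = 1/U_eff = 17.58 ft²·°F·h/BTU

17.6 ft²·°F·h/BTU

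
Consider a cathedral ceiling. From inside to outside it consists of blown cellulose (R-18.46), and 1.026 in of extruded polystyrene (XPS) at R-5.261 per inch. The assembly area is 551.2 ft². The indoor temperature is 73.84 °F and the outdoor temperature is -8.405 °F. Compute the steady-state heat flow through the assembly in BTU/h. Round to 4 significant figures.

1900 BTU/h

1.026 × 5.261 = 5.3978
R_total = 18.46 + 5.3978 = 23.858 ft²·°F·h/BTU
Q = A·ΔT/R = 551.2 × (73.84 − (-8.405)) / 23.858 = 1900.2 BTU/h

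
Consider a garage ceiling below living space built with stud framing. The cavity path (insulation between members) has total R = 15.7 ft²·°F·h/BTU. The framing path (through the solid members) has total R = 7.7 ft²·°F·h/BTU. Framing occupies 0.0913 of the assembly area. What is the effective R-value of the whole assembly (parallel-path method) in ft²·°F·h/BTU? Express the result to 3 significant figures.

14.3 ft²·°F·h/BTU

U_eff = 0.9087/15.7 + 0.0913/7.7 = 0.05788 + 0.01186 = 0.06974
R_eff = 1/U_eff = 14.34 ft²·°F·h/BTU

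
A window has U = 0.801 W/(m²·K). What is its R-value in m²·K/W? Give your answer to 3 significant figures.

1.25 m²·K/W

R = 1/U = 1/0.801 = 1.248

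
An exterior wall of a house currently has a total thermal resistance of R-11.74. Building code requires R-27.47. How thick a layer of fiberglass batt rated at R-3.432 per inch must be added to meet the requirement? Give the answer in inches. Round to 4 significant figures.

4.583 in

ΔR = 27.47 − 11.74 = 15.73 ft²·°F·h/BTU
L = ΔR / (R/in) = 15.73/3.432 = 4.5833 in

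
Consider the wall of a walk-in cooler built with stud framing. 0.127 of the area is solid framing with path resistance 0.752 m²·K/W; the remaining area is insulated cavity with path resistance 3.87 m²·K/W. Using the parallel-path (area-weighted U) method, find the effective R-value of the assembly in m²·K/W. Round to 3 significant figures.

2.54 m²·K/W

U_eff = 0.873/3.87 + 0.127/0.752 = 0.2256 + 0.1689 = 0.3945
R_eff = 1/U_eff = 2.535 m²·K/W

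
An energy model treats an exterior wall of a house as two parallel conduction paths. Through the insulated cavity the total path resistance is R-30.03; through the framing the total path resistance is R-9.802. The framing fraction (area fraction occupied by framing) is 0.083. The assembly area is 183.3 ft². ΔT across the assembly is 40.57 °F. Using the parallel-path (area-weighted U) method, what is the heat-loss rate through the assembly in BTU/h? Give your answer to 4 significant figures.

290.1 BTU/h

U_eff = 0.917/30.03 + 0.083/9.802 = 0.030536 + 0.0084677 = 0.039004
R_eff = 1/U_eff = 25.639 ft²·°F·h/BTU
Q = 183.3 × 40.57 / 25.639 = 290.05 BTU/h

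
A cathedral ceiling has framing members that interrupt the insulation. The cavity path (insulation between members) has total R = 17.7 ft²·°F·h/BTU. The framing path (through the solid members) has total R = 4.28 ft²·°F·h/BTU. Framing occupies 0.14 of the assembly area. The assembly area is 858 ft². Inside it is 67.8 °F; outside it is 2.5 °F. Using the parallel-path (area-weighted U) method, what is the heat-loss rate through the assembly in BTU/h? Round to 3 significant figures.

U_eff = 0.86/17.7 + 0.14/4.28 = 0.04859 + 0.03271 = 0.0813
R_eff = 1/U_eff = 12.3 ft²·°F·h/BTU
Q = 858 × (67.8 − 2.5) / 12.3 = 4555 BTU/h

4550 BTU/h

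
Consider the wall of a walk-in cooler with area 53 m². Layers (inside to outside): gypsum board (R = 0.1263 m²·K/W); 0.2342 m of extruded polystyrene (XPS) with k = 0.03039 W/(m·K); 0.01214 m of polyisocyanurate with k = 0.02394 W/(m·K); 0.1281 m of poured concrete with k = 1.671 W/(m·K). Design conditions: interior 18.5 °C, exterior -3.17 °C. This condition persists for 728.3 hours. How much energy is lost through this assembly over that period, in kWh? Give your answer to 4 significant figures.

99.38 kWh

0.2342/0.03039 = 7.7065
0.01214/0.02394 = 0.5071
0.1281/1.671 = 0.076661
R_total = 0.1263 + 7.7065 + 0.5071 + 0.076661 = 8.4165 m²·K/W
Q = 53 × (18.5 − (-3.17)) / 8.4165 = 136.46 W
E = 136.46 W × 728.3 h / 1000 = 99.383 kWh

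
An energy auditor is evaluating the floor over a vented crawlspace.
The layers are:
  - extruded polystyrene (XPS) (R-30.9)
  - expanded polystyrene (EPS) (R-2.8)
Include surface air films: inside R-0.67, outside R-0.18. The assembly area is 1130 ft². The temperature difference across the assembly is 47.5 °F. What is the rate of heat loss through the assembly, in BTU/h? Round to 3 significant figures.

1550 BTU/h

R_total = 0.67 + 30.9 + 2.8 + 0.18 = 34.55 ft²·°F·h/BTU
Q = A·ΔT/R = 1130 × 47.5 / 34.55 = 1554 BTU/h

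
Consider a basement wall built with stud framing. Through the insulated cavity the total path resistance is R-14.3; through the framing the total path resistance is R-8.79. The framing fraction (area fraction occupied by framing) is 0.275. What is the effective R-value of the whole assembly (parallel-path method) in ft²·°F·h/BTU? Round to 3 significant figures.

U_eff = 0.725/14.3 + 0.275/8.79 = 0.0507 + 0.03129 = 0.08198
R_eff = 1/U_eff = 12.2 ft²·°F·h/BTU

12.2 ft²·°F·h/BTU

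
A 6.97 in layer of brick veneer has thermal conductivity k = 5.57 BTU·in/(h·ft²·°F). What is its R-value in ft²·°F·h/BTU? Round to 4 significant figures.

1.251 ft²·°F·h/BTU

R = L/k = 6.97/5.57 = 1.2513 ft²·°F·h/BTU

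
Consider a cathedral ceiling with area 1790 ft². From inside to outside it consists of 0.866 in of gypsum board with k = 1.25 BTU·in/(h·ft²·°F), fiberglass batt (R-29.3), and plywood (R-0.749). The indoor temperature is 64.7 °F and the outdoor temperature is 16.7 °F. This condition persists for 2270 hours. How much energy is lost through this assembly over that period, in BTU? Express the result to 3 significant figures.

6340000 BTU

0.866/1.25 = 0.6928
R_total = 0.6928 + 29.3 + 0.749 = 30.74 ft²·°F·h/BTU
Q = 1790 × (64.7 − 16.7) / 30.74 = 2795 BTU/h
E = 2795 × 2270 = 6344000 BTU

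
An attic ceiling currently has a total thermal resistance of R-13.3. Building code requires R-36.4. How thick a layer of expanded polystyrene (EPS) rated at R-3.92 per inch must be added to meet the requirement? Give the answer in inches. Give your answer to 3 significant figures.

ΔR = 36.4 − 13.3 = 23.1 ft²·°F·h/BTU
L = ΔR / (R/in) = 23.1/3.92 = 5.893 in

5.89 in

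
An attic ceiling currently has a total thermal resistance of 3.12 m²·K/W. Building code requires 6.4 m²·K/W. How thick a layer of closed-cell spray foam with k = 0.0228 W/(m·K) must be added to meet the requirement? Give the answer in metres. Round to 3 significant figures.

ΔR = 6.4 − 3.12 = 3.28 m²·K/W
L = ΔR × k = 3.28 × 0.0228 = 0.07478 m

0.0748 m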